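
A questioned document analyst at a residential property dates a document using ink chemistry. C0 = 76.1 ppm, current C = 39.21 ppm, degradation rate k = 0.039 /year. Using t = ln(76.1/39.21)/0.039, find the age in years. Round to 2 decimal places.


Document age estimation:
C0/C = 76.1 / 39.21 = 1.940831
ln(C0/C) = 0.663116
t = 0.663116 / 0.039 = 17.00 years

17.00


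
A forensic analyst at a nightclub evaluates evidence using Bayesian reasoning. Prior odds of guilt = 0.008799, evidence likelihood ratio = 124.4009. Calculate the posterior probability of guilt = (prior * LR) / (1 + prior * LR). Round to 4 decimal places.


Bayesian evidence evaluation:
Posterior odds = prior_odds * LR = 0.008799 * 124.4009 = 1.094604
Posterior probability = posterior_odds / (1 + posterior_odds)
= 1.094604 / (1 + 1.094604)
= 1.094604 / 2.094604
= 0.5226

0.5226


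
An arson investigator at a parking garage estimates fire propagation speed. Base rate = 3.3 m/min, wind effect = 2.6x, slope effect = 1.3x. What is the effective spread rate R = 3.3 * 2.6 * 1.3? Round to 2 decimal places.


Fire spread rate calculation:
R = R0 * wind_factor * slope_factor
= 3.3 * 2.6 * 1.3
= 8.58 * 1.3
= 11.15 m/min

11.15


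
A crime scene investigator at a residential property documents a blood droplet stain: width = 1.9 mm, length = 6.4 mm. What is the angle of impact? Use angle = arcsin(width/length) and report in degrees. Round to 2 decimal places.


Blood spatter impact angle calculation:
width / length = 1.9 / 6.4 = 0.296875
angle = arcsin(0.296875)
angle = 17.27 degrees

17.27


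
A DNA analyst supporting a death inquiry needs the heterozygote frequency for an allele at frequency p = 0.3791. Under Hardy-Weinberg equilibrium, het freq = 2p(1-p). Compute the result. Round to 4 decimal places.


Hardy-Weinberg heterozygote frequency:
q = 1 - p = 1 - 0.3791 = 0.6209
2pq = 2 * 0.3791 * 0.6209 = 0.4708

0.4708


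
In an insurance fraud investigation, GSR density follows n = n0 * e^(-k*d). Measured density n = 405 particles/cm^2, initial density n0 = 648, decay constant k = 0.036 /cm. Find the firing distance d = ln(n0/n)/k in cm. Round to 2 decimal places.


GSR distance calculation:
n0/n = 648 / 405 = 1.6
ln(n0/n) = 0.470004
d = 0.470004 / 0.036 = 13.06 cm

13.06


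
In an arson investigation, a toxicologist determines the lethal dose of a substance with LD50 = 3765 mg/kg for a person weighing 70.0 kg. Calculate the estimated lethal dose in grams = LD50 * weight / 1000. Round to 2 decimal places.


Lethal dose calculation:
Lethal dose = LD50 * body_weight / 1000
= 3765 * 70.0 / 1000
= 263550 / 1000
= 263.55 g

263.55


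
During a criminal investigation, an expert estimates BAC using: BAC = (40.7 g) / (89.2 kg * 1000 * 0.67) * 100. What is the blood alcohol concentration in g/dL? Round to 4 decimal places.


Applying the Widmark formula:
BAC = (dose_g / (body_wt * 1000 * r)) * 100
Denominator = 89.2 * 1000 * 0.67 = 59764
BAC = (40.7 / 59764) * 100
BAC = 0.0681 g/dL

0.0681


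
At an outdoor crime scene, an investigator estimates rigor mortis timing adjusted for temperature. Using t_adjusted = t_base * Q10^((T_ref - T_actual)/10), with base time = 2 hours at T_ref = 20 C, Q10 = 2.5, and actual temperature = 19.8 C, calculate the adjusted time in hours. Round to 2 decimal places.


Rigor mortis time adjustment:
Exponent = (T_ref - T_actual) / 10 = (20 - 19.8) / 10 = 0.02
Q10 factor = 2.5^0.02 = 1.01849
t_adjusted = 2 * 1.01849 = 2.04 hours

2.04


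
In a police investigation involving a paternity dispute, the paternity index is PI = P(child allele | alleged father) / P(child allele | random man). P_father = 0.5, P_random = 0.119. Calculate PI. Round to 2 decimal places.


Paternity Index calculation:
PI = P(allele|father) / P(allele|random)
PI = 0.5 / 0.119
PI = 4.20

4.20


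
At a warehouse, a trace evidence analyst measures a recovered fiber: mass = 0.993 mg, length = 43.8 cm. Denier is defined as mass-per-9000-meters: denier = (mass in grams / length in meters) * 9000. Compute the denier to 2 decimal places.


Denier calculation:
Mass in grams = 0.993 mg / 1000 = 0.000993 g
Length in meters = 43.8 cm / 100 = 0.438 m
Linear density = mass / length = 0.000993 / 0.438 = 0.00226712 g/m
Denier = (g/m) * 9000 = 0.00226712 * 9000 = 20.40

20.40


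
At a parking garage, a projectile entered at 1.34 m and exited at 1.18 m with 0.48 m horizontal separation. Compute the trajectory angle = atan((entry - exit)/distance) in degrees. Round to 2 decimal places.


Bullet trajectory angle:
Height difference = 1.34 - 1.18 = 0.16 m
angle = atan(0.16 / 0.48)
angle = atan(0.333333)
angle = 18.43 degrees

18.43


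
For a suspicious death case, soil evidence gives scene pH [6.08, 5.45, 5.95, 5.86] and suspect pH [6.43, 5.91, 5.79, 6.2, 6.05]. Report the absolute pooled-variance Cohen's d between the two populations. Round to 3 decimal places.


Pooled-variance Cohen's d for soil pH comparison:
Scene mean = 23.34 / 4 = 5.835
Suspect mean = 30.38 / 5 = 6.076
Scene sample variance s_s^2 = 0.074033
Suspect sample variance s_c^2 = 0.06268
Pooled variance = ((n_s-1)*s_s^2 + (n_c-1)*s_c^2) / (n_s + n_c - 2) = 0.067546
Pooled SD = sqrt(0.067546) = 0.259896
Mean difference = -0.241
|d| = |-0.241| / 0.259896 = 0.927

0.927


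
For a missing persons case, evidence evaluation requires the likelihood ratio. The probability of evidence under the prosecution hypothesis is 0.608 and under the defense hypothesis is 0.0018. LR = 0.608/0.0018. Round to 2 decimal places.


Likelihood ratio calculation:
LR = P(E|Hp) / P(E|Hd)
LR = 0.608 / 0.0018
LR = 337.78

337.78


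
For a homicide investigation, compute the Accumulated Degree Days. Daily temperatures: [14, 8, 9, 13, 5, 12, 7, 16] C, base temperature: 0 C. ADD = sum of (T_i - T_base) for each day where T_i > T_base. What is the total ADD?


Computing ADD day by day:
Day 1: max(0, 14 - 0) = 14
Day 2: max(0, 8 - 0) = 8
Day 3: max(0, 9 - 0) = 9
Day 4: max(0, 13 - 0) = 13
Day 5: max(0, 5 - 0) = 5
Day 6: max(0, 12 - 0) = 12
Day 7: max(0, 7 - 0) = 7
Day 8: max(0, 16 - 0) = 16
Total ADD = 84

84


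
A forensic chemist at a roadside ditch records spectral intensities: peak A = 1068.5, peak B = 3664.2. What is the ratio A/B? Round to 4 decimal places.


Spectral peak ratio:
Peak A = 1068.5 counts
Peak B = 3664.2 counts
Ratio = 1068.5 / 3664.2 = 0.2916

0.2916


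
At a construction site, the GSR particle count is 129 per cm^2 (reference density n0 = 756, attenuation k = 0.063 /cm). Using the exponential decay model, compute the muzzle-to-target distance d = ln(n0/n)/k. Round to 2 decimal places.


GSR distance calculation:
n0/n = 756 / 129 = 5.860465
ln(n0/n) = 1.768229
d = 1.768229 / 0.063 = 28.07 cm

28.07


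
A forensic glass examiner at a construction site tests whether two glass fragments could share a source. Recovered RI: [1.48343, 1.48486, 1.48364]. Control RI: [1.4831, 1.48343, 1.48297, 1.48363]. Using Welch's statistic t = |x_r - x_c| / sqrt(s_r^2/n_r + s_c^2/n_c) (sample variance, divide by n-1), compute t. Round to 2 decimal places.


Welch's t-criterion for glass RI comparison:
Recovered mean = sum / n_r = 4.45193 / 3 = 1.4839767
Control mean = sum / n_c = 5.93313 / 4 = 1.4832825
Recovered sample variance s_r^2 = 5.96233e-07
Control sample variance s_c^2 = 9.11583e-08
Welch SE (unpooled) = sqrt(s_r^2/n_r + s_c^2/n_c) = sqrt(1.98744e-07 + 2.27896e-08) = sqrt(2.21534e-07) = 0.000470674
|mean_r - mean_c| = 0.000694167
t = 0.000694167 / 0.000470674 = 1.47

1.47


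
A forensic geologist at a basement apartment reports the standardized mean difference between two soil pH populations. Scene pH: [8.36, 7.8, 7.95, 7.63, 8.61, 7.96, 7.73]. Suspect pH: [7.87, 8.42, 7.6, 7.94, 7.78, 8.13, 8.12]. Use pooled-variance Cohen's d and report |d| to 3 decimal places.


Pooled-variance Cohen's d for soil pH comparison:
Scene mean = 56.04 / 7 = 8.005714
Suspect mean = 55.86 / 7 = 7.98
Scene sample variance s_s^2 = 0.125895
Suspect sample variance s_c^2 = 0.0723
Pooled variance = ((n_s-1)*s_s^2 + (n_c-1)*s_c^2) / (n_s + n_c - 2) = 0.099098
Pooled SD = sqrt(0.099098) = 0.314798
Mean difference = 0.025714
|d| = |0.025714| / 0.314798 = 0.082

0.082


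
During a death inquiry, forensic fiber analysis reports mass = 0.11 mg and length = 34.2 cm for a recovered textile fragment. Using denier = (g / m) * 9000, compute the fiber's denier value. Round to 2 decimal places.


Denier calculation:
Mass in grams = 0.11 mg / 1000 = 0.00011 g
Length in meters = 34.2 cm / 100 = 0.342 m
Linear density = mass / length = 0.00011 / 0.342 = 0.00032164 g/m
Denier = (g/m) * 9000 = 0.00032164 * 9000 = 2.89

2.89


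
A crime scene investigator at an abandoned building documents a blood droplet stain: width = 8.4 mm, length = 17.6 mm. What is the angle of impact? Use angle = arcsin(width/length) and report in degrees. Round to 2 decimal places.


Blood spatter impact angle calculation:
width / length = 8.4 / 17.6 = 0.477273
angle = arcsin(0.477273)
angle = 28.51 degrees

28.51


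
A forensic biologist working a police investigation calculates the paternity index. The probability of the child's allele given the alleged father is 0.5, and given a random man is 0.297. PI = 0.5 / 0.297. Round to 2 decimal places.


Paternity Index calculation:
PI = P(allele|father) / P(allele|random)
PI = 0.5 / 0.297
PI = 1.68

1.68


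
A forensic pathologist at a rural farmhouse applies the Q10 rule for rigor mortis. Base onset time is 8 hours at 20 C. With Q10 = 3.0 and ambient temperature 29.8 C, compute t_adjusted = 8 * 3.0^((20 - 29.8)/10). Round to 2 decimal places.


Rigor mortis time adjustment:
Exponent = (T_ref - T_actual) / 10 = (20 - 29.8) / 10 = -0.98
Q10 factor = 3.0^-0.98 = 0.34074
t_adjusted = 8 * 0.34074 = 2.73 hours

2.73


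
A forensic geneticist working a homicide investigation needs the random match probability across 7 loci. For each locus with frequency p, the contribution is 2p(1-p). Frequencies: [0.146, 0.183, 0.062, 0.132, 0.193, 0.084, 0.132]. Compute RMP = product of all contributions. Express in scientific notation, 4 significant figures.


Computing RMP for 7 loci:
Locus 1: 2 * 0.146 * 0.854 = 0.249368
Locus 2: 2 * 0.183 * 0.817 = 0.299022
Locus 3: 2 * 0.062 * 0.938 = 0.116312
Locus 4: 2 * 0.132 * 0.868 = 0.229152
Locus 5: 2 * 0.193 * 0.807 = 0.311502
Locus 6: 2 * 0.084 * 0.916 = 0.153888
Locus 7: 2 * 0.132 * 0.868 = 0.229152
RMP = 2.183e-05

2.183e-05


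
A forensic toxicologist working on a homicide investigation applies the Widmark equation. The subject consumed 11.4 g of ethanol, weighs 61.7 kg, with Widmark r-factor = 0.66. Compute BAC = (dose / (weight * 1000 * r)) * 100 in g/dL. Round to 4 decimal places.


Applying the Widmark formula:
BAC = (dose_g / (body_wt * 1000 * r)) * 100
Denominator = 61.7 * 1000 * 0.66 = 40722
BAC = (11.4 / 40722) * 100
BAC = 0.0280 g/dL

0.0280


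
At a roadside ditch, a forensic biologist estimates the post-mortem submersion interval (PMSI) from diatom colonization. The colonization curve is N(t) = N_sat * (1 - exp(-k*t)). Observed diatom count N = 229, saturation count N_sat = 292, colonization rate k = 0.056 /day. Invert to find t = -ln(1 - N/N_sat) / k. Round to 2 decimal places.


PMSI from diatom colonization curve:
N / N_sat = 229 / 292 = 0.784247
1 - N/N_sat = 0.215753
ln(1 - N/N_sat) = -1.533621
t = -ln(1 - N/N_sat) / k = -(-1.533621) / 0.056 = 27.39 days

27.39


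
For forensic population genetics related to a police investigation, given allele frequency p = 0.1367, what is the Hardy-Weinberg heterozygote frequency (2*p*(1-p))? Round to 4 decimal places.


Hardy-Weinberg heterozygote frequency:
q = 1 - p = 1 - 0.1367 = 0.8633
2pq = 2 * 0.1367 * 0.8633 = 0.2360

0.2360


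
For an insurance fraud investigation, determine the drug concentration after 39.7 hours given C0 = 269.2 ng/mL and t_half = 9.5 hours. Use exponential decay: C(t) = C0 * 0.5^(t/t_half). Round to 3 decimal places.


Drug concentration decay:
Number of half-lives = t / t_half = 39.7 / 9.5 = 4.178947
Decay factor = 0.5^4.178947 = 0.05520922
C(t) = 269.2 * 0.05520922 = 14.862 ng/mL

14.862


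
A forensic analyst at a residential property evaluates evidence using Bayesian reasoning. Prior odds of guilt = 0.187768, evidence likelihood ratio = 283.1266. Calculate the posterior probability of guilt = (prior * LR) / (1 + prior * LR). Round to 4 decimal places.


Bayesian evidence evaluation:
Posterior odds = prior_odds * LR = 0.187768 * 283.1266 = 53.16212
Posterior probability = posterior_odds / (1 + posterior_odds)
= 53.16212 / (1 + 53.16212)
= 53.16212 / 54.16212
= 0.9815

0.9815


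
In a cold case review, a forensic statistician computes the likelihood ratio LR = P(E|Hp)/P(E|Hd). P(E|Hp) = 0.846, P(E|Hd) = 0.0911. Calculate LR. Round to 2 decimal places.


Likelihood ratio calculation:
LR = P(E|Hp) / P(E|Hd)
LR = 0.846 / 0.0911
LR = 9.29

9.29


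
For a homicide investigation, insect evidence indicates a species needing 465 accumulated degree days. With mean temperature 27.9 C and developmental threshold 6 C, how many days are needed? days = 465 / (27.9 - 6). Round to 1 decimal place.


Insect development time:
Effective temperature = avg_temp - T_base = 27.9 - 6 = 21.9 C
Days = ADD / effective_temp = 465 / 21.9 = 21.2 days

21.2


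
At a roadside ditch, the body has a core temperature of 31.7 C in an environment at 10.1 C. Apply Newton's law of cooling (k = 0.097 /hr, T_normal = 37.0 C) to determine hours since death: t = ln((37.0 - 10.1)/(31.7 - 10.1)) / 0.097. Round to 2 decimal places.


Using Newton's law of cooling:
t = ln((T_normal - T_ambient) / (T_body - T_ambient)) / k
T_normal - T_ambient = 26.9
T_body - T_ambient = 21.6
Ratio = 1.24537
ln(ratio) = 0.219433
t = 0.219433 / 0.097 = 2.26 hours

2.26


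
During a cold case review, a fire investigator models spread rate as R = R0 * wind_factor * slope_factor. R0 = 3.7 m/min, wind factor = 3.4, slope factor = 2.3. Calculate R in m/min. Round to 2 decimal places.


Fire spread rate calculation:
R = R0 * wind_factor * slope_factor
= 3.7 * 3.4 * 2.3
= 12.58 * 2.3
= 28.93 m/min

28.93


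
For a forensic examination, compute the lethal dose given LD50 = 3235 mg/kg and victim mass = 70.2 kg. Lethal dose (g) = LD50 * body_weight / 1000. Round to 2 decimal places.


Lethal dose calculation:
Lethal dose = LD50 * body_weight / 1000
= 3235 * 70.2 / 1000
= 227097 / 1000
= 227.10 g

227.10


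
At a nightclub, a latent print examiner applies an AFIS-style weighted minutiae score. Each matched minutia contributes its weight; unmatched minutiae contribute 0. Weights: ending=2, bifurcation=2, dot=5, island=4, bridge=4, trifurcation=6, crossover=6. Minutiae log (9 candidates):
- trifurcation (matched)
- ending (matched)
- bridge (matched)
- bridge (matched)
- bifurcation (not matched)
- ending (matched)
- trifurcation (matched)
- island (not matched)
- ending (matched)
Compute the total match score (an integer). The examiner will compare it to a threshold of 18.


Weighted minutiae match score:
  trifurcation: matched, +6 (running total 6)
  ending: matched, +2 (running total 8)
  bridge: matched, +4 (running total 12)
  bridge: matched, +4 (running total 16)
  bifurcation: not matched, +0
  ending: matched, +2 (running total 18)
  trifurcation: matched, +6 (running total 24)
  island: not matched, +0
  ending: matched, +2 (running total 26)
Total score = 26
Threshold = 18; verdict = identification

26


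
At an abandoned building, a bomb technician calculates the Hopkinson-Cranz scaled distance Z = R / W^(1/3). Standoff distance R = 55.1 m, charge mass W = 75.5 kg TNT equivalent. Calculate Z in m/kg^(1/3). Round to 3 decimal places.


Scaled distance calculation:
W^(1/3) = 75.5^(1/3) = 4.226514
Z = R / W^(1/3) = 55.1 / 4.226514
Z = 13.037 m/kg^(1/3)

13.037


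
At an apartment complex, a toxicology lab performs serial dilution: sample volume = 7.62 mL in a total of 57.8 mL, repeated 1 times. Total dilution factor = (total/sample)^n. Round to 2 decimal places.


Dilution factor calculation:
Single dilution = V_total / V_sample = 57.8 / 7.62 ≈ 7.585302
Number of dilutions = 1
Total DF = (57.8 / 7.62)^1 (full precision, rounded at the end) = 7.59

7.59


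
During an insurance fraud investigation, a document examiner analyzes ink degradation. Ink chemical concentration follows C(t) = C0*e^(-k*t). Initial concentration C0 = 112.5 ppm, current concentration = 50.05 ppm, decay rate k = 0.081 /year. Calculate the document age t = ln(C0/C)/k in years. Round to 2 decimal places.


Document age estimation:
C0/C = 112.5 / 50.05 = 2.247752
ln(C0/C) = 0.809931
t = 0.809931 / 0.081 = 10.00 years

10.00


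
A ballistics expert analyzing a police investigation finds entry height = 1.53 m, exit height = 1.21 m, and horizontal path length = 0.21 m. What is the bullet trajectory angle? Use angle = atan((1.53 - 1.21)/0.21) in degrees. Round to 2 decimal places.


Bullet trajectory angle:
Height difference = 1.53 - 1.21 = 0.32 m
angle = atan(0.32 / 0.21)
angle = atan(1.52381)
angle = 56.73 degrees

56.73


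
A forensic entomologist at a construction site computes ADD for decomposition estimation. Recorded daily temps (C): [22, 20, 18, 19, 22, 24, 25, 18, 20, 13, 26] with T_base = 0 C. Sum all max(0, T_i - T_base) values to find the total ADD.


Computing ADD day by day:
Day 1: max(0, 22 - 0) = 22
Day 2: max(0, 20 - 0) = 20
Day 3: max(0, 18 - 0) = 18
Day 4: max(0, 19 - 0) = 19
Day 5: max(0, 22 - 0) = 22
Day 6: max(0, 24 - 0) = 24
Day 7: max(0, 25 - 0) = 25
Day 8: max(0, 18 - 0) = 18
Day 9: max(0, 20 - 0) = 20
Day 10: max(0, 13 - 0) = 13
Day 11: max(0, 26 - 0) = 26
Total ADD = 227

227


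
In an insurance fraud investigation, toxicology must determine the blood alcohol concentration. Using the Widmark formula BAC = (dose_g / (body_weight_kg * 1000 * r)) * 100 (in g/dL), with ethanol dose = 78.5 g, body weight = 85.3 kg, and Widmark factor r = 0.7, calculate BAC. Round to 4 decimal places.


Applying the Widmark formula:
BAC = (dose_g / (body_wt * 1000 * r)) * 100
Denominator = 85.3 * 1000 * 0.7 = 59710
BAC = (78.5 / 59710) * 100
BAC = 0.1315 g/dL

0.1315


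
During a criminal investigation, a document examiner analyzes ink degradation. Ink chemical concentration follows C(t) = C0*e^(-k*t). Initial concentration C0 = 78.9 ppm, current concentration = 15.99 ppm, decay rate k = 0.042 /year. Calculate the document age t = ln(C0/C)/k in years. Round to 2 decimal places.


Document age estimation:
C0/C = 78.9 / 15.99 = 4.934334
ln(C0/C) = 1.596218
t = 1.596218 / 0.042 = 38.01 years

38.01


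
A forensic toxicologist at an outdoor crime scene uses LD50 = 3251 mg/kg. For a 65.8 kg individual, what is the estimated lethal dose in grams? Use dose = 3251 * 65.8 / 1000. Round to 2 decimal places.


Lethal dose calculation:
Lethal dose = LD50 * body_weight / 1000
= 3251 * 65.8 / 1000
= 213915.8 / 1000
= 213.92 g

213.92


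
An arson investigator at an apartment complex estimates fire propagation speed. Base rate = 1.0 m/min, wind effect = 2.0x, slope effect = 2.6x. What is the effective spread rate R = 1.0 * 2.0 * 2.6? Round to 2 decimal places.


Fire spread rate calculation:
R = R0 * wind_factor * slope_factor
= 1.0 * 2.0 * 2.6
= 2 * 2.6
= 5.20 m/min

5.20


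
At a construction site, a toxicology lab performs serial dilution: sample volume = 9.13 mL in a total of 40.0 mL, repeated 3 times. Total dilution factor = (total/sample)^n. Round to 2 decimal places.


Dilution factor calculation:
Single dilution = V_total / V_sample = 40.0 / 9.13 ≈ 4.381161
Number of dilutions = 3
Total DF = (40.0 / 9.13)^3 (full precision, rounded at the end) = 84.09

84.09


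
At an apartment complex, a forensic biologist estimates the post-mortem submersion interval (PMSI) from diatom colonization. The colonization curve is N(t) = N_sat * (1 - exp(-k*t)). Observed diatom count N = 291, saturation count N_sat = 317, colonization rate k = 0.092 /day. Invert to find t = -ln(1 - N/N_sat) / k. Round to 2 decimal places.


PMSI from diatom colonization curve:
N / N_sat = 291 / 317 = 0.917981
1 - N/N_sat = 0.082019
ln(1 - N/N_sat) = -2.500804
t = -ln(1 - N/N_sat) / k = -(-2.500804) / 0.092 = 27.18 days

27.18


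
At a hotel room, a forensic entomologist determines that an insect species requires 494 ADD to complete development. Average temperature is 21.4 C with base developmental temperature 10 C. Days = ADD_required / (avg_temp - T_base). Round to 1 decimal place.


Insect development time:
Effective temperature = avg_temp - T_base = 21.4 - 10 = 11.4 C
Days = ADD / effective_temp = 494 / 11.4 = 43.3 days

43.3


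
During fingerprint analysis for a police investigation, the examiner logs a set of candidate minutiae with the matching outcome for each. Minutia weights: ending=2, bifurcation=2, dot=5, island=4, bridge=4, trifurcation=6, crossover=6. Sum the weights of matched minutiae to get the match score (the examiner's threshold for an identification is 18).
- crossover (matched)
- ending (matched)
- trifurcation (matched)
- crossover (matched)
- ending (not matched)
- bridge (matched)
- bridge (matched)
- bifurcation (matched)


Weighted minutiae match score:
  crossover: matched, +6 (running total 6)
  ending: matched, +2 (running total 8)
  trifurcation: matched, +6 (running total 14)
  crossover: matched, +6 (running total 20)
  ending: not matched, +0
  bridge: matched, +4 (running total 24)
  bridge: matched, +4 (running total 28)
  bifurcation: matched, +2 (running total 30)
Total score = 30
Threshold = 18; verdict = identification

30


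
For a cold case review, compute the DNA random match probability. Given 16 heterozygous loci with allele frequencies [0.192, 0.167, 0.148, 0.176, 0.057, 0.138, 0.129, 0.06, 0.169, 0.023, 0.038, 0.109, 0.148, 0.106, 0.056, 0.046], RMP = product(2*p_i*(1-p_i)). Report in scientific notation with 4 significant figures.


Computing RMP for 16 loci:
Locus 1: 2 * 0.192 * 0.808 = 0.310272
Locus 2: 2 * 0.167 * 0.833 = 0.278222
Locus 3: 2 * 0.148 * 0.852 = 0.252192
Locus 4: 2 * 0.176 * 0.824 = 0.290048
Locus 5: 2 * 0.057 * 0.943 = 0.107502
Locus 6: 2 * 0.138 * 0.862 = 0.237912
Locus 7: 2 * 0.129 * 0.871 = 0.224718
Locus 8: 2 * 0.06 * 0.94 = 0.1128
Locus 9: 2 * 0.169 * 0.831 = 0.280878
Locus 10: 2 * 0.023 * 0.977 = 0.044942
Locus 11: 2 * 0.038 * 0.962 = 0.073112
Locus 12: 2 * 0.109 * 0.891 = 0.194238
Locus 13: 2 * 0.148 * 0.852 = 0.252192
Locus 14: 2 * 0.106 * 0.894 = 0.189528
Locus 15: 2 * 0.056 * 0.944 = 0.105728
Locus 16: 2 * 0.046 * 0.954 = 0.087768
RMP = 3.255e-13

3.255e-13


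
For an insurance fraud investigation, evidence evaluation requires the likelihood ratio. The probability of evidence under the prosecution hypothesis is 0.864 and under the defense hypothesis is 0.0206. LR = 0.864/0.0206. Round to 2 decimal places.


Likelihood ratio calculation:
LR = P(E|Hp) / P(E|Hd)
LR = 0.864 / 0.0206
LR = 41.94

41.94


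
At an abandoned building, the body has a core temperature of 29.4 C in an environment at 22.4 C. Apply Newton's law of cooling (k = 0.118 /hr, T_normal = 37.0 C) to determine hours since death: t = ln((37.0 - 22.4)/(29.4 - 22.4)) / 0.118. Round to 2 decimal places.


Using Newton's law of cooling:
t = ln((T_normal - T_ambient) / (T_body - T_ambient)) / k
T_normal - T_ambient = 14.6
T_body - T_ambient = 7.0
Ratio = 2.085714
ln(ratio) = 0.735111
t = 0.735111 / 0.118 = 6.23 hours

6.23


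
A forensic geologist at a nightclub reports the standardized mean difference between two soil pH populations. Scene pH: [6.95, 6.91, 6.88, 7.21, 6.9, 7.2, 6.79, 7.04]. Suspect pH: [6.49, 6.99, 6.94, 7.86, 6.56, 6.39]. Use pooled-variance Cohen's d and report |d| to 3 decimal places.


Pooled-variance Cohen's d for soil pH comparison:
Scene mean = 55.88 / 8 = 6.985
Suspect mean = 41.23 / 6 = 6.871667
Scene sample variance s_s^2 = 0.023286
Suspect sample variance s_c^2 = 0.294057
Pooled variance = ((n_s-1)*s_s^2 + (n_c-1)*s_c^2) / (n_s + n_c - 2) = 0.136107
Pooled SD = sqrt(0.136107) = 0.368927
Mean difference = 0.113333
|d| = |0.113333| / 0.368927 = 0.307

0.307


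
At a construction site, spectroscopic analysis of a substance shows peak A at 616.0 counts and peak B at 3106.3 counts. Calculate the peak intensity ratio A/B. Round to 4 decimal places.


Spectral peak ratio:
Peak A = 616.0 counts
Peak B = 3106.3 counts
Ratio = 616.0 / 3106.3 = 0.1983

0.1983


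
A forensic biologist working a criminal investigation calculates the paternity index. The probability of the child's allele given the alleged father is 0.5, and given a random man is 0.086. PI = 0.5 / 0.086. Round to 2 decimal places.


Paternity Index calculation:
PI = P(allele|father) / P(allele|random)
PI = 0.5 / 0.086
PI = 5.81

5.81


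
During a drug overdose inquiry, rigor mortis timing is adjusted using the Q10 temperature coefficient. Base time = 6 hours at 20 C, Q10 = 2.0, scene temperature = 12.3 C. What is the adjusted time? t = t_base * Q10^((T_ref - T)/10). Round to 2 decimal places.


Rigor mortis time adjustment:
Exponent = (T_ref - T_actual) / 10 = (20 - 12.3) / 10 = 0.77
Q10 factor = 2.0^0.77 = 1.70527
t_adjusted = 6 * 1.70527 = 10.23 hours

10.23


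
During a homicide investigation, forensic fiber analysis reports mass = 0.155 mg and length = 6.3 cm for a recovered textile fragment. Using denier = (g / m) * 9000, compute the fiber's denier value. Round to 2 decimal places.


Denier calculation:
Mass in grams = 0.155 mg / 1000 = 0.000155 g
Length in meters = 6.3 cm / 100 = 0.063 m
Linear density = mass / length = 0.000155 / 0.063 = 0.00246032 g/m
Denier = (g/m) * 9000 = 0.00246032 * 9000 = 22.14

22.14


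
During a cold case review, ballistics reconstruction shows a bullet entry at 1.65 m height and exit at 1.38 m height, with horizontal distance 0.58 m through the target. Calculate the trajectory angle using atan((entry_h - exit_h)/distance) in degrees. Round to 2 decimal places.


Bullet trajectory angle:
Height difference = 1.65 - 1.38 = 0.27 m
angle = atan(0.27 / 0.58)
angle = atan(0.465517)
angle = 24.96 degrees

24.96


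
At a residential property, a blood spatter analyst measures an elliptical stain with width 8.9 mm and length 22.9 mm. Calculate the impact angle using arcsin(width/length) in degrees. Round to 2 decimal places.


Blood spatter impact angle calculation:
width / length = 8.9 / 22.9 = 0.388646
angle = arcsin(0.388646)
angle = 22.87 degrees

22.87


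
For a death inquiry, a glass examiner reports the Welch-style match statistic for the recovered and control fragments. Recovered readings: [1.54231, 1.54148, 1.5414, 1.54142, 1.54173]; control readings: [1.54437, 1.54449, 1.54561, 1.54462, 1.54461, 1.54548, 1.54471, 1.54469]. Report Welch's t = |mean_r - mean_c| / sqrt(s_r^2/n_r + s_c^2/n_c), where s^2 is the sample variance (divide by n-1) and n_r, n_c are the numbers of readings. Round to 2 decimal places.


Welch's t-criterion for glass RI comparison:
Recovered mean = sum / n_r = 7.70834 / 5 = 1.541668
Control mean = sum / n_c = 12.35858 / 8 = 1.5448225
Recovered sample variance s_r^2 = 1.4617e-07
Control sample variance s_c^2 = 2.12021e-07
Welch SE (unpooled) = sqrt(s_r^2/n_r + s_c^2/n_c) = sqrt(2.9234e-08 + 2.65027e-08) = sqrt(5.57367e-08) = 0.000236086
|mean_r - mean_c| = 0.0031545
t = 0.0031545 / 0.000236086 = 13.36

13.36


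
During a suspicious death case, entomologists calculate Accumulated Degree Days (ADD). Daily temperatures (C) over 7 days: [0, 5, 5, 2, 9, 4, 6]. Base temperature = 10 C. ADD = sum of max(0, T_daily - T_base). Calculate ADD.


Computing ADD day by day:
Day 1: max(0, 0 - 10) = 0
Day 2: max(0, 5 - 10) = 0
Day 3: max(0, 5 - 10) = 0
Day 4: max(0, 2 - 10) = 0
Day 5: max(0, 9 - 10) = 0
Day 6: max(0, 4 - 10) = 0
Day 7: max(0, 6 - 10) = 0
Total ADD = 0

0


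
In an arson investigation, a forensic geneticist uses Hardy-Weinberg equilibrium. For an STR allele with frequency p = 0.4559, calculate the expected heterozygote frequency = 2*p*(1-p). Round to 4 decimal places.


Hardy-Weinberg heterozygote frequency:
q = 1 - p = 1 - 0.4559 = 0.5441
2pq = 2 * 0.4559 * 0.5441 = 0.4961

0.4961


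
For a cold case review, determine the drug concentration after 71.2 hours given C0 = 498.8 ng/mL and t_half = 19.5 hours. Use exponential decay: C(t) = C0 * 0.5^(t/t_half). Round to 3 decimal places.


Drug concentration decay:
Number of half-lives = t / t_half = 71.2 / 19.5 = 3.651282
Decay factor = 0.5^3.651282 = 0.07958928
C(t) = 498.8 * 0.07958928 = 39.699 ng/mL

39.699


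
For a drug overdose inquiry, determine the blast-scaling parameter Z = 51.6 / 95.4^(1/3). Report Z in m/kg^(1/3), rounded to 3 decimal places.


Scaled distance calculation:
W^(1/3) = 95.4^(1/3) = 4.569298
Z = R / W^(1/3) = 51.6 / 4.569298
Z = 11.293 m/kg^(1/3)

11.293


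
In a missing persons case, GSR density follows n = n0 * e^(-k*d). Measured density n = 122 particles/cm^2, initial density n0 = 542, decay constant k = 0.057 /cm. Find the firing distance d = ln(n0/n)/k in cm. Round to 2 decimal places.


GSR distance calculation:
n0/n = 542 / 122 = 4.442623
ln(n0/n) = 1.491245
d = 1.491245 / 0.057 = 26.16 cm

26.16


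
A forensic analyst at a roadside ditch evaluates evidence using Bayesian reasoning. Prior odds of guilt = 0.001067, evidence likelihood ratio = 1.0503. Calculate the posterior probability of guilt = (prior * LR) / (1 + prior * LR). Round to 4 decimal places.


Bayesian evidence evaluation:
Posterior odds = prior_odds * LR = 0.001067 * 1.0503 = 0.00112067
Posterior probability = posterior_odds / (1 + posterior_odds)
= 0.00112067 / (1 + 0.00112067)
= 0.00112067 / 1.00112067
= 0.0011

0.0011


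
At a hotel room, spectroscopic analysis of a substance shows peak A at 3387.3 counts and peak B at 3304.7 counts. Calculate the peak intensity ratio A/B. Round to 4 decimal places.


Spectral peak ratio:
Peak A = 3387.3 counts
Peak B = 3304.7 counts
Ratio = 3387.3 / 3304.7 = 1.0250

1.0250


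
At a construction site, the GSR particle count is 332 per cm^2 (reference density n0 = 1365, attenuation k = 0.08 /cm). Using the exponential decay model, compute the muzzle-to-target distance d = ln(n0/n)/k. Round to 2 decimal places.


GSR distance calculation:
n0/n = 1365 / 332 = 4.111446
ln(n0/n) = 1.413775
d = 1.413775 / 0.08 = 17.67 cm

17.67


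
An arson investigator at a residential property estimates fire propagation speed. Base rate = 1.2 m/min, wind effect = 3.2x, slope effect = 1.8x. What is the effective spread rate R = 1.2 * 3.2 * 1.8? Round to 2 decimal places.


Fire spread rate calculation:
R = R0 * wind_factor * slope_factor
= 1.2 * 3.2 * 1.8
= 3.84 * 1.8
= 6.91 m/min

6.91


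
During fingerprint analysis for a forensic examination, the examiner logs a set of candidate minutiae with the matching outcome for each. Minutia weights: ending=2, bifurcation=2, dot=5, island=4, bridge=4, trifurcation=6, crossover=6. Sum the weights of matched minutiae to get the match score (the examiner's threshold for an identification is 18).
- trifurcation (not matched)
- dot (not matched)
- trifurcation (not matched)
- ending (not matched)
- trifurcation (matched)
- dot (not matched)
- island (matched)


Weighted minutiae match score:
  trifurcation: not matched, +0
  dot: not matched, +0
  trifurcation: not matched, +0
  ending: not matched, +0
  trifurcation: matched, +6 (running total 6)
  dot: not matched, +0
  island: matched, +4 (running total 10)
Total score = 10
Threshold = 18; verdict = inconclusive

10


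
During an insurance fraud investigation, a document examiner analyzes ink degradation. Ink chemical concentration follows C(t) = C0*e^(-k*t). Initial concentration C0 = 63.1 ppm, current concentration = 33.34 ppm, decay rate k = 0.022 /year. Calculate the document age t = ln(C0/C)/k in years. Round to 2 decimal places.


Document age estimation:
C0/C = 63.1 / 33.34 = 1.892621
ln(C0/C) = 0.637963
t = 0.637963 / 0.022 = 29.00 years

29.00


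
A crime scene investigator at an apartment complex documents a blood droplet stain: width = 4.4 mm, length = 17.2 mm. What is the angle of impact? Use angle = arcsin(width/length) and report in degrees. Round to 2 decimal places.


Blood spatter impact angle calculation:
width / length = 4.4 / 17.2 = 0.255814
angle = arcsin(0.255814)
angle = 14.82 degrees

14.82


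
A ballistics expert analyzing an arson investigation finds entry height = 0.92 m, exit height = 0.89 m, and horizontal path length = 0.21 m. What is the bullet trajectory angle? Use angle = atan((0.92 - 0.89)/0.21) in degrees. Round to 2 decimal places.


Bullet trajectory angle:
Height difference = 0.92 - 0.89 = 0.03 m
angle = atan(0.03 / 0.21)
angle = atan(0.142857)
angle = 8.13 degrees

8.13


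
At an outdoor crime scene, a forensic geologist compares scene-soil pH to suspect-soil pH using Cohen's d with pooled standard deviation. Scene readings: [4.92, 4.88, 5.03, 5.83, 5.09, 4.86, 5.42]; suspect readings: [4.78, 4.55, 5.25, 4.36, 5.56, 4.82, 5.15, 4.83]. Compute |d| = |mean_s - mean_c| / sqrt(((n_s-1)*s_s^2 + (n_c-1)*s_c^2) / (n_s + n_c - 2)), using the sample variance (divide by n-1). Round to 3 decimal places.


Pooled-variance Cohen's d for soil pH comparison:
Scene mean = 36.03 / 7 = 5.147143
Suspect mean = 39.3 / 8 = 4.9125
Scene sample variance s_s^2 = 0.12719
Suspect sample variance s_c^2 = 0.151307
Pooled variance = ((n_s-1)*s_s^2 + (n_c-1)*s_c^2) / (n_s + n_c - 2) = 0.140176
Pooled SD = sqrt(0.140176) = 0.374401
Mean difference = 0.234643
|d| = |0.234643| / 0.374401 = 0.627

0.627


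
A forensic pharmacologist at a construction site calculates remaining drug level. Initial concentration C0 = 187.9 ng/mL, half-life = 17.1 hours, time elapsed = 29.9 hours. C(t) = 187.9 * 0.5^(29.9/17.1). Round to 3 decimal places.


Drug concentration decay:
Number of half-lives = t / t_half = 29.9 / 17.1 = 1.748538
Decay factor = 0.5^1.748538 = 0.29760321
C(t) = 187.9 * 0.29760321 = 55.920 ng/mL

55.920


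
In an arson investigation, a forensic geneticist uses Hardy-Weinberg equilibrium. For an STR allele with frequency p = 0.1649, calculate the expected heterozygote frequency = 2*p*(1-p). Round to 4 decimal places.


Hardy-Weinberg heterozygote frequency:
q = 1 - p = 1 - 0.1649 = 0.8351
2pq = 2 * 0.1649 * 0.8351 = 0.2754

0.2754


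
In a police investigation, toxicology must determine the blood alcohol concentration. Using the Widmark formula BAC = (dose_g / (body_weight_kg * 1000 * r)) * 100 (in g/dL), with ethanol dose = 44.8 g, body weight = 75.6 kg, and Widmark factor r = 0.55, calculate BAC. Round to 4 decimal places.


Applying the Widmark formula:
BAC = (dose_g / (body_wt * 1000 * r)) * 100
Denominator = 75.6 * 1000 * 0.55 = 41580
BAC = (44.8 / 41580) * 100
BAC = 0.1077 g/dL

0.1077


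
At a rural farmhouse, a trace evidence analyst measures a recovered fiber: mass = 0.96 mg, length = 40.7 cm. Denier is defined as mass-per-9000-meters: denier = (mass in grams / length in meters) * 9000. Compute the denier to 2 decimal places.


Denier calculation:
Mass in grams = 0.96 mg / 1000 = 0.00096 g
Length in meters = 40.7 cm / 100 = 0.407 m
Linear density = mass / length = 0.00096 / 0.407 = 0.00235872 g/m
Denier = (g/m) * 9000 = 0.00235872 * 9000 = 21.23

21.23


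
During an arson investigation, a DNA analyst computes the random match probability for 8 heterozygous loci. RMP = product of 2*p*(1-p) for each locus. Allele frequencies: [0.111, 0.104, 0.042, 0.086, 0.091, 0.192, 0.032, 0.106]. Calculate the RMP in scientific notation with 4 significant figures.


Computing RMP for 8 loci:
Locus 1: 2 * 0.111 * 0.889 = 0.197358
Locus 2: 2 * 0.104 * 0.896 = 0.186368
Locus 3: 2 * 0.042 * 0.958 = 0.080472
Locus 4: 2 * 0.086 * 0.914 = 0.157208
Locus 5: 2 * 0.091 * 0.909 = 0.165438
Locus 6: 2 * 0.192 * 0.808 = 0.310272
Locus 7: 2 * 0.032 * 0.968 = 0.061952
Locus 8: 2 * 0.106 * 0.894 = 0.189528
RMP = 2.804e-07

2.804e-07


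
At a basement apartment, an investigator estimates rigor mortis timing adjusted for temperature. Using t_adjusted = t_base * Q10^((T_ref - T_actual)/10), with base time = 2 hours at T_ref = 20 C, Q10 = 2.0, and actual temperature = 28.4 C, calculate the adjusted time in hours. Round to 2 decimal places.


Rigor mortis time adjustment:
Exponent = (T_ref - T_actual) / 10 = (20 - 28.4) / 10 = -0.84
Q10 factor = 2.0^-0.84 = 0.55864
t_adjusted = 2 * 0.55864 = 1.12 hours

1.12


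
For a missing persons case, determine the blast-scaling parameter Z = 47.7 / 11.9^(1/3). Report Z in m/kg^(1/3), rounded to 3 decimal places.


Scaled distance calculation:
W^(1/3) = 11.9^(1/3) = 2.283051
Z = R / W^(1/3) = 47.7 / 2.283051
Z = 20.893 m/kg^(1/3)

20.893


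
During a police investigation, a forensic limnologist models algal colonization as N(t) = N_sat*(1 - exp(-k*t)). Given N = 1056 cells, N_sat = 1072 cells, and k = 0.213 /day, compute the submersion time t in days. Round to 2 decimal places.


PMSI from diatom colonization curve:
N / N_sat = 1056 / 1072 = 0.985075
1 - N/N_sat = 0.014925
ln(1 - N/N_sat) = -4.204718
t = -ln(1 - N/N_sat) / k = -(-4.204718) / 0.213 = 19.74 days

19.74


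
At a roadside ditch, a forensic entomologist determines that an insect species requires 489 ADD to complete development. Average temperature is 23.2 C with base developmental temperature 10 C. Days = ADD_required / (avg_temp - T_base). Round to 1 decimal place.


Insect development time:
Effective temperature = avg_temp - T_base = 23.2 - 10 = 13.2 C
Days = ADD / effective_temp = 489 / 13.2 = 37.0 days

37.0


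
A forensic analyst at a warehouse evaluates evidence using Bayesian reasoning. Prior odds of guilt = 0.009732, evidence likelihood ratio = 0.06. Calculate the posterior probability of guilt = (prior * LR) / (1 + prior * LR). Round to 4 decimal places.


Bayesian evidence evaluation:
Posterior odds = prior_odds * LR = 0.009732 * 0.06 = 0.00058392
Posterior probability = posterior_odds / (1 + posterior_odds)
= 0.00058392 / (1 + 0.00058392)
= 0.00058392 / 1.00058392
= 0.0006

0.0006


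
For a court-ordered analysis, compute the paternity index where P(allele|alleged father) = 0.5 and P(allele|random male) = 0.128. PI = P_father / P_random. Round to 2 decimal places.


Paternity Index calculation:
PI = P(allele|father) / P(allele|random)
PI = 0.5 / 0.128
PI = 3.91

3.91


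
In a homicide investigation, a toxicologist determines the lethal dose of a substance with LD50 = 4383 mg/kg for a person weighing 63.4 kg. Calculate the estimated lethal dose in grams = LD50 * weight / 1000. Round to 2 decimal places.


Lethal dose calculation:
Lethal dose = LD50 * body_weight / 1000
= 4383 * 63.4 / 1000
= 277882.2 / 1000
= 277.88 g

277.88


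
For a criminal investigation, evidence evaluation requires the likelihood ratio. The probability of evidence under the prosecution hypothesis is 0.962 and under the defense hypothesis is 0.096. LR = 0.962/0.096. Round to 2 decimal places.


Likelihood ratio calculation:
LR = P(E|Hp) / P(E|Hd)
LR = 0.962 / 0.096
LR = 10.02

10.02


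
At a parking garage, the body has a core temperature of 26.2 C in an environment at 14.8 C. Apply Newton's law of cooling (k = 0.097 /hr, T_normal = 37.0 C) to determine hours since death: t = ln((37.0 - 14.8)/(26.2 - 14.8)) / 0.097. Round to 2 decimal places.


Using Newton's law of cooling:
t = ln((T_normal - T_ambient) / (T_body - T_ambient)) / k
T_normal - T_ambient = 22.2
T_body - T_ambient = 11.4
Ratio = 1.947368
ln(ratio) = 0.666479
t = 0.666479 / 0.097 = 6.87 hours

6.87


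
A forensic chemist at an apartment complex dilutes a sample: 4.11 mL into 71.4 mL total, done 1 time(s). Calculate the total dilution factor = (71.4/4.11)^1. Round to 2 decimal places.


Dilution factor calculation:
Single dilution = V_total / V_sample = 71.4 / 4.11 ≈ 17.372263
Number of dilutions = 1
Total DF = (71.4 / 4.11)^1 (full precision, rounded at the end) = 17.37

17.37


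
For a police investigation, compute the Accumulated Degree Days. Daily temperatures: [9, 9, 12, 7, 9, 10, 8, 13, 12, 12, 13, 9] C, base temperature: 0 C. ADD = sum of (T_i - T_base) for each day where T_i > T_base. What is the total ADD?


Computing ADD day by day:
Day 1: max(0, 9 - 0) = 9
Day 2: max(0, 9 - 0) = 9
Day 3: max(0, 12 - 0) = 12
Day 4: max(0, 7 - 0) = 7
Day 5: max(0, 9 - 0) = 9
Day 6: max(0, 10 - 0) = 10
Day 7: max(0, 8 - 0) = 8
Day 8: max(0, 13 - 0) = 13
Day 9: max(0, 12 - 0) = 12
Day 10: max(0, 12 - 0) = 12
Day 11: max(0, 13 - 0) = 13
Day 12: max(0, 9 - 0) = 9
Total ADD = 123

123
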